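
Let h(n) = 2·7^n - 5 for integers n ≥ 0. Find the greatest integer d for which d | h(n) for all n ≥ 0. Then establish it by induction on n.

Computing the first values: h(0) = -3 and h(1) = 9; gcd(-3, 9) = 3, so d ≤ 3.
We prove 3 | 2·7^n - 5 for all n ≥ 0 by induction on n.
For the base case n = 0: h(0) = -3 = 3·(-1), so 3 | h(0).
Inductive step: suppose the statement holds for some i ≥ 0, i.e. 3 | h(i). Then
h(i+1) = 2·7^(i+1) - 5 = 7·(2·7^i - 5) + 30 = 7·h(i) + 30. The first term is divisible by 3 by the inductive hypothesis, and 30 is divisible by 3. Hence 3 | h(i+1).
By induction, the statement is established for all n ≥ 0.
Therefore the largest such d is 3.

d = 3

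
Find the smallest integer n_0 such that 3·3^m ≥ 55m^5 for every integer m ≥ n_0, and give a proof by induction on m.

n_0 = 15

At m = 14: 14348907 < 29580320, so the inequality fails and n_0 ≥ 15. We prove 3·3^m ≥ 55m^5 for all m ≥ 15.
When m = 15: 3·3^m = 43046721 and 55m^5 = 41765625, so 43046721 ≥ 41765625.
For the inductive step, assume it holds for an arbitrary j ≥ 15, so 3·3^j ≥ 55j^5.
Then 3·3^(j + 1) = 3·(3·3^j) ≥ 3·(55j^5).
Also, for j ≥ 15 we have 3·(55j^5) ≥ 55(j+1)^5, since 3 ≥ (1 + 1/j)^5 for all j ≥ 15.
Combining, 3·3^(j + 1) ≥ 55(j+1)^5.
This completes the induction.
Hence the smallest such n_0 is 15.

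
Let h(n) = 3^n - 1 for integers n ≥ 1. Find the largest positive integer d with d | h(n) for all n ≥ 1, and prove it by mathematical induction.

Computing the first values: h(1) = 2 and h(2) = 8; gcd(2, 8) = 2, so d ≤ 2.
We prove 2 | 3^n - 1 for all n ≥ 1 by induction on n.
When n = 1: h(1) = 2 = 2·(1), so 2 | h(1).
Suppose the result is true for n = p, i.e. 2 | h(p). Then
3^{p+1} − 1^{p+1} = 3·3^p − 1·1^p = 3·(3^p − 1^p) + (2)·1^p. The first term is divisible by 2 by the inductive hypothesis, and the second term (2)·1^p is divisible by 2 since 2 | 2. Hence 2 | h(p+1).
By induction, the statement is established for all n ≥ 1.
Therefore the largest such d is 2.

d = 2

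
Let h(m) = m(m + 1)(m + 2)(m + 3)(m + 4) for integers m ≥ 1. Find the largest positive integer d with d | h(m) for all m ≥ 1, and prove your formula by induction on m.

Computing the first values: h(1) = 120 and h(2) = 720; gcd(120, 720) = 120, so d ≤ 120.
We prove 120 | m(m + 1)(m + 2)(m + 3)(m + 4) for all m ≥ 1 by induction on m.
For the base case m = 1: h(1) = 120 = 120·(1), so 120 | h(1).
Suppose the result is true for m = k, i.e. 120 | h(k). Then
h(k+1) − h(k) = (k+1)·(k+2)·(k+3)·(k+4)·(k+5) − k·(k+1)·(k+2)·(k+3)·(k+4) = (k+1)·(k+2)·(k+3)·(k+4)·[(k+5) − k] = 5·(k+1)·(k+2)·(k+3)·(k+4). The product of 4 consecutive integers is divisible by (4)! = 24, so h(k+1) − h(k) is divisible by 5·24 = 120. By the inductive hypothesis 120 | h(k), hence 120 | h(k+1).
By induction, the statement is established for all m ≥ 1.
Therefore the largest such d is 120.

d = 120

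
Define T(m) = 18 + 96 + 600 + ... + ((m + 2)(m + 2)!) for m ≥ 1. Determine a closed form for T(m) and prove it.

T(m) = (m + 3)! - 6

We claim T(m) = (m + 3)! - 6 for all m ≥ 1.
Base case (m = 1): T(1) = 18, and the closed form gives 18. They agree.
For the inductive step, assume it holds for an arbitrary i ≥ 1, so T(i) = (i + 3)! - 6.
Then T(i+1) = T(i) + ((i + 3)(i + 3)!) = ((i + 3)! - 6) + ((i + 3)(i + 3)!).
Simplifying, T(i+1) = ((i+1) + 3)! - 6,
which is the closed form with m = i+1.
By the principle of mathematical induction, the result holds for all m ≥ 1.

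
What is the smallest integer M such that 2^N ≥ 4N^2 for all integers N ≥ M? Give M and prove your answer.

At N = 7: 128 < 196, so the inequality fails and M ≥ 8. We prove 2^N ≥ 4N^2 for all N ≥ 8.
When N = 8: 2^N = 256 and 4N^2 = 256, so 256 ≥ 256.
Inductive step: suppose the statement holds for some p ≥ 8, so 2^p ≥ 4p^2.
Then 2^(p + 1) = 2·(2^p) ≥ 2·(4p^2).
Also, for p ≥ 8 we have 2·(4p^2) ≥ 4(p+1)^2, since 2 ≥ (1 + 1/p)^2 for all p ≥ 8.
Combining, 2^(p + 1) ≥ 4(p+1)^2.
Hence, by induction on N, the claim holds for every N ≥ 8.
Hence the smallest such M is 8.

M = 8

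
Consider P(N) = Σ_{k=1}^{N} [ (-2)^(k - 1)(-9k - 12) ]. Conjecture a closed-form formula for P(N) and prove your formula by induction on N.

P(N) = (-2)^N(3N + 5) - 5

We claim P(N) = (-2)^N(3N + 5) - 5 for all N ≥ 1.
For the base case N = 1: P(1) = -21, and the closed form gives -21. They agree.
Inductive step: assume the claim holds for N = k, so P(k) = (-2)^k(3k + 5) - 5.
Then P(k+1) = P(k) + ((-2)^k(-9k - 21)) = ((-2)^k(3k + 5) - 5) + ((-2)^k(-9k - 21)).
Simplifying, P(k+1) = -6(-2)^k·k - 16(-2)^k - 5 = (-2)^(k+1)(3(k+1) + 5) - 5,
which is the closed form with N = k+1.
Hence, by induction on N, the claim holds for every N ≥ 1.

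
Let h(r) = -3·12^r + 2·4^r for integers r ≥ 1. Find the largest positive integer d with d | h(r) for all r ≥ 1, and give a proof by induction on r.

Computing the first values: h(1) = -28 and h(2) = -400; gcd(-28, -400) = 4, so d ≤ 4.
We prove 4 | -3·12^r + 2·4^r for all r ≥ 1 by induction on r.
When r = 1: h(1) = -28 = 4·(-7), so 4 | h(1).
Suppose the result is true for r = p, i.e. 4 | h(p). Then
h(p+1) − 12·h(p) = (-3·12^(p+1) + 2·4^(p+1)) − 12·(-3·12^p + 2·4^p) = (2)·4^p·(4 − 12) = (-16)·4^p. Since 4 | h(p) by the inductive hypothesis, 4 | 12·h(p); and 4 | -16 since -16 = 4·-4. Therefore 4 | h(p+1).
By induction, the statement is established for all r ≥ 1.
Therefore the largest such d is 4.

d = 4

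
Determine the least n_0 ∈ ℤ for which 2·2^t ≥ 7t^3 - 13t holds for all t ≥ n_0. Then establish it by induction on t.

n_0 = 13

At t = 12: 8192 < 11940, so the inequality fails and n_0 ≥ 13. We prove 2·2^t ≥ 7t^3 - 13t for all t ≥ 13.
Base step (t = 13): 2·2^t = 16384 and 7t^3 - 13t = 15210, so 16384 ≥ 15210.
For the inductive step, assume it holds for an arbitrary m ≥ 13, so 2·2^m ≥ 7m^3 - 13m.
Then 2·2^(m + 1) = 2·(2·2^m) ≥ 2·(7m^3 - 13m).
Also, for m ≥ 13 we have 2·(7m^3 - 13m) ≥ 7(m+1)^3 - 13(m+1), since 2·(7m^3 - 13m) − (7(m+1)^3 - 13(m+1)) = 7m^3 - 21m^2 - 34m + 6, which is nonnegative for all m ≥ 13.
Combining, 2·2^(m + 1) ≥ 7(m+1)^3 - 13(m+1).
This completes the induction.
Hence the smallest such n_0 is 13.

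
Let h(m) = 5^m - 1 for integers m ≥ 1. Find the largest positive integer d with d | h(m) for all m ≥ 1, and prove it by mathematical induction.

d = 4

Computing the first values: h(1) = 4 and h(2) = 24; gcd(4, 24) = 4, so d ≤ 4.
We prove 4 | 5^m - 1 for all m ≥ 1 by induction on m.
Base step (m = 1): h(1) = 4 = 4·(1), so 4 | h(1).
Inductive step: assume the claim holds for m = i, i.e. 4 | h(i). Then
5^{i+1} − 1^{i+1} = 5·5^i − 1·1^i = 5·(5^i − 1^i) + (4)·1^i. The first term is divisible by 4 by the inductive hypothesis, and the second term (4)·1^i is divisible by 4 since 4 | 4. Hence 4 | h(i+1).
By the principle of mathematical induction, the result holds for all m ≥ 1.
Therefore the largest such d is 4.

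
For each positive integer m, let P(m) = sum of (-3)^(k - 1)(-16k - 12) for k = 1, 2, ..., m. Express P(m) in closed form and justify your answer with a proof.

P(m) = 4(-3)^m(m + 1) - 4

We claim P(m) = 4(-3)^m(m + 1) - 4 for all m ≥ 1.
For the base case m = 1: P(1) = -28, and the closed form gives -28. They agree.
Inductive step: suppose the statement holds for some k ≥ 1, so P(k) = 4(-3)^k(k + 1) - 4.
Then P(k+1) = P(k) + ((-3)^k(-16k - 28)) = (4(-3)^k(k + 1) - 4) + ((-3)^k(-16k - 28)).
Simplifying, P(k+1) = -12(-3)^k·k - 24(-3)^k - 4 = 4(-3)^(k+1)((k+1) + 1) - 4,
which is the closed form with m = k+1.
Hence, by induction on m, the claim holds for every m ≥ 1.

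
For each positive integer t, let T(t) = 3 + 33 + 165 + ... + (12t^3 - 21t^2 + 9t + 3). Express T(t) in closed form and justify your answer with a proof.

T(t) = t(3t^3 - t^2 - 3t + 4)

We claim T(t) = t(3t^3 - t^2 - 3t + 4) for all t ≥ 1.
When t = 1: T(1) = 3, and the closed form gives 3. They agree.
Inductive step: assume the claim holds for t = j, so T(j) = j(3j^3 - j^2 - 3j + 4).
Then T(j+1) = T(j) + (12j^3 + 15j^2 + 3j + 3) = (j(3j^3 - j^2 - 3j + 4)) + (12j^3 + 15j^2 + 3j + 3).
Simplifying, T(j+1) = (j + 1)(3j^3 + 8j^2 + 4j + 3) = (j+1)(3(j+1)^3 - (j+1)^2 - 3(j+1) + 4),
which is the closed form with t = j+1.
This completes the induction.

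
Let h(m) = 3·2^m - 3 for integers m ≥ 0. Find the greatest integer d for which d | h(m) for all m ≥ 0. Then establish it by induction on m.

d = 3

Computing the first values: h(0) = 0 and h(1) = 3; gcd(0, 3) = 3, so d ≤ 3.
We prove 3 | 3·2^m - 3 for all m ≥ 0 by induction on m.
When m = 0: h(0) = 0 = 3·(0), so 3 | h(0).
Suppose the result is true for m = p, i.e. 3 | h(p). Then
h(p+1) = 3·2^(p+1) - 3 = 2·(3·2^p - 3) + 3 = 2·h(p) + 3. The first term is divisible by 3 by the inductive hypothesis, and 3 is divisible by 3. Hence 3 | h(p+1).
By the principle of mathematical induction, the result holds for all m ≥ 0.
Therefore the largest such d is 3.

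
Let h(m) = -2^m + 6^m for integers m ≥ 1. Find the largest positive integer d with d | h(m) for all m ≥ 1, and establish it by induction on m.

Computing the first values: h(1) = 4 and h(2) = 32; gcd(4, 32) = 4, so d ≤ 4.
We prove 4 | -2^m + 6^m for all m ≥ 1 by induction on m.
Base step (m = 1): h(1) = 4 = 4·(1), so 4 | h(1).
For the inductive step, assume it holds for an arbitrary r ≥ 1, i.e. 4 | h(r). Then
6^{r+1} − 2^{r+1} = 6·6^r − 2·2^r = 6·(6^r − 2^r) + (4)·2^r. The first term is divisible by 4 by the inductive hypothesis, and the second term (4)·2^r is divisible by 4 since 4 | 4. Hence 4 | h(r+1).
By induction, the statement is established for all m ≥ 1.
Therefore the largest such d is 4.

d = 4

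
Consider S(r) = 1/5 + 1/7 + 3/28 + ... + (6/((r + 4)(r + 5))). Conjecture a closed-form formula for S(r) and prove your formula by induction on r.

We claim S(r) = 6r/(5(r + 5)) for all r ≥ 1.
When r = 1: S(1) = 1/5, and the closed form gives 1/5. They agree.
Suppose the result is true for r = k, so S(k) = 6k/(5(k + 5)).
Then S(k+1) = S(k) + (6/((k + 5)(k + 6))) = (6k/(5(k + 5))) + (6/((k + 5)(k + 6))).
Simplifying, S(k+1) = 6(k + 1)/(5(k + 6)) = 6(k+1)/(5((k+1) + 5)),
which is the closed form with r = k+1.
By the principle of mathematical induction, the result holds for all r ≥ 1.

S(r) = 6r/(5(r + 5))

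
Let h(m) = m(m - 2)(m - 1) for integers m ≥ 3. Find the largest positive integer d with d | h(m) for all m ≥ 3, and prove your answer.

d = 6

Computing the first values: h(3) = 6 and h(4) = 24; gcd(6, 24) = 6, so d ≤ 6.
We prove 6 | m(m - 2)(m - 1) for all m ≥ 3 by induction on m.
Base step (m = 3): h(3) = 6 = 6·(1), so 6 | h(3).
For the inductive step, assume it holds for an arbitrary r ≥ 3, i.e. 6 | h(r). Then
h(r+1) − h(r) = (r-1)·r·(r+1) − (r-2)·(r-1)·r = (r-1)·r·[(r+1) − (r-2)] = 3·(r-1)·r. The product of 2 consecutive integers is divisible by (2)! = 2, so h(r+1) − h(r) is divisible by 3·2 = 6. By the inductive hypothesis 6 | h(r), hence 6 | h(r+1).
This completes the induction.
Therefore the largest such d is 6.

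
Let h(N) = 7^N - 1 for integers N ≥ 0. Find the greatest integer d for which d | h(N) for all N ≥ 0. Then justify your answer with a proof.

Computing the first values: h(0) = 0 and h(1) = 6; gcd(0, 6) = 6, so d ≤ 6.
We prove 6 | 7^N - 1 for all N ≥ 0 by induction on N.
Base step (N = 0): h(0) = 0 = 6·(0), so 6 | h(0).
For the inductive step, assume it holds for an arbitrary k ≥ 0, i.e. 6 | h(k). Then
h(k+1) = 7^(k+1) - 1 = 7·(7^k - 1) + 6 = 7·h(k) + 6. The first term is divisible by 6 by the inductive hypothesis, and 6 is divisible by 6. Hence 6 | h(k+1).
Hence, by induction on N, the claim holds for every N ≥ 0.
Therefore the largest such d is 6.

d = 6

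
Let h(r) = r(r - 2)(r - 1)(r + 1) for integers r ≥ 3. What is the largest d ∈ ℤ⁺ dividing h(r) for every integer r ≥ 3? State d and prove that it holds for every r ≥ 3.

d = 24

Computing the first values: h(3) = 24 and h(4) = 120; gcd(24, 120) = 24, so d ≤ 24.
We prove 24 | r(r - 2)(r - 1)(r + 1) for all r ≥ 3 by induction on r.
Base case (r = 3): h(3) = 24 = 24·(1), so 24 | h(3).
For the inductive step, assume it holds for an arbitrary i ≥ 3, i.e. 24 | h(i). Then
h(i+1) − h(i) = (i-1)·i·(i+1)·(i+2) − (i-2)·(i-1)·i·(i+1) = (i-1)·i·(i+1)·[(i+2) − (i-2)] = 4·(i-1)·i·(i+1). The product of 3 consecutive integers is divisible by (3)! = 6, so h(i+1) − h(i) is divisible by 4·6 = 24. By the inductive hypothesis 24 | h(i), hence 24 | h(i+1).
By induction, the statement is established for all r ≥ 3.
Therefore the largest such d is 24.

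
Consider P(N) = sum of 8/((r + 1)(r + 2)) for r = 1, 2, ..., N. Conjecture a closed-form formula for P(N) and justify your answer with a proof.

We claim P(N) = 4N/(N + 2) for all N ≥ 1.
Base case (N = 1): P(1) = 4/3, and the closed form gives 4/3. They agree.
Inductive step: suppose the statement holds for some r ≥ 1, so P(r) = 4r/(r + 2).
Then P(r+1) = P(r) + (8/((r + 2)(r + 3))) = (4r/(r + 2)) + (8/((r + 2)(r + 3))).
Simplifying, P(r+1) = 4(r + 1)/(r + 3) = 4(r+1)/((r+1) + 2),
which is the closed form with N = r+1.
By the principle of mathematical induction, the result holds for all N ≥ 1.

P(N) = 4N/(N + 2)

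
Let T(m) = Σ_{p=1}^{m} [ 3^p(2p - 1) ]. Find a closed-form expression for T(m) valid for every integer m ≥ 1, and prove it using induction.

We claim T(m) = 3·3^m(m - 1) + 3 for all m ≥ 1.
Base case (m = 1): T(1) = 3, and the closed form gives 3. They agree.
Inductive step: assume the claim holds for m = p, so T(p) = 3·3^p(p - 1) + 3.
Then T(p+1) = T(p) + (3^(p + 1)(2p + 1)) = (3·3^p(p - 1) + 3) + (3^(p + 1)(2p + 1)).
Simplifying, T(p+1) = 9·3^p·p + 3 = 3·3^(p+1)((p+1) - 1) + 3,
which is the closed form with m = p+1.
By the principle of mathematical induction, the result holds for all m ≥ 1.

T(m) = 3·3^m(m - 1) + 3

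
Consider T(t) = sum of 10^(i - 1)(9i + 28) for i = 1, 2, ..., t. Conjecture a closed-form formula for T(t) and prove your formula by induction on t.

T(t) = 10^t(t + 3) - 3

We claim T(t) = 10^t(t + 3) - 3 for all t ≥ 1.
For the base case t = 1: T(1) = 37, and the closed form gives 37. They agree.
Suppose the result is true for t = i, so T(i) = 10^i(i + 3) - 3.
Then T(i+1) = T(i) + (10^i(9i + 37)) = (10^i(i + 3) - 3) + (10^i(9i + 37)).
Simplifying, T(i+1) = 10·10^i·i + 40·10^i - 3 = 10^(i+1)((i+1) + 3) - 3,
which is the closed form with t = i+1.
By the principle of mathematical induction, the result holds for all t ≥ 1.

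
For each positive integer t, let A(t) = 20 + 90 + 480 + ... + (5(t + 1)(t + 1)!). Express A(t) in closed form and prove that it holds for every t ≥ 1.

We claim A(t) = 5(t + 2)! - 10 for all t ≥ 1.
For the base case t = 1: A(1) = 20, and the closed form gives 20. They agree.
For the inductive step, assume it holds for an arbitrary i ≥ 1, so A(i) = 5(i + 2)! - 10.
Then A(i+1) = A(i) + (5(i + 2)(i + 2)!) = (5(i + 2)! - 10) + (5(i + 2)(i + 2)!).
Simplifying, A(i+1) = 5((i+1) + 2)! - 10,
which is the closed form with t = i+1.
This completes the induction.

A(t) = 5(t + 2)! - 10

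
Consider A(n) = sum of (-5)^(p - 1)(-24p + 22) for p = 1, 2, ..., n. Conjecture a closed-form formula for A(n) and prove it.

We claim A(n) = (-5)^n(4n - 3) + 3 for all n ≥ 1.
Base case (n = 1): A(1) = -2, and the closed form gives -2. They agree.
Inductive step: assume the claim holds for n = p, so A(p) = (-5)^p(4p - 3) + 3.
Then A(p+1) = A(p) + ((-5)^p(-24p - 2)) = ((-5)^p(4p - 3) + 3) + ((-5)^p(-24p - 2)).
Simplifying, A(p+1) = -20(-5)^p·p - 5(-5)^p + 3 = (-5)^(p+1)(4(p+1) - 3) + 3,
which is the closed form with n = p+1.
Hence, by induction on n, the claim holds for every n ≥ 1.

A(n) = (-5)^n(4n - 3) + 3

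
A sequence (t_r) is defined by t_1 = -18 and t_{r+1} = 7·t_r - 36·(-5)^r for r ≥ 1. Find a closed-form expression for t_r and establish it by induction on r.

t_r = 3(-5)^r - 3·7^(r - 1)

Computing the first terms: t_1 = -18, t_2 = 54, t_3 = -522. This suggests t_r = 3(-5)^r - 3·7^(r - 1).
For the base case r = 1: the formula gives -18 = -18 = t_1.
For the inductive step, assume it holds for an arbitrary i ≥ 1, so t_i = 3(-5)^i - 3·7^(i - 1).
Then t_{i+1} = 7·t_i - 36·(-5)^i = 7·(3(-5)^i - 3·7^(i - 1)) - 36·(-5)^i = 3(-5)^(i + 1) - 3·7^i = 3(-5)^(i+1) - 3·7^((i+1) - 1),
which is the claimed formula at r = i+1.
By induction, the statement is established for all r ≥ 1.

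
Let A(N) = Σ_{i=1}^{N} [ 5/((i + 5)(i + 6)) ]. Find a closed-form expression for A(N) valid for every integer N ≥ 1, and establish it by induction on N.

A(N) = 5N/(6(N + 6))

We claim A(N) = 5N/(6(N + 6)) for all N ≥ 1.
When N = 1: A(1) = 5/42, and the closed form gives 5/42. They agree.
Inductive step: suppose the statement holds for some i ≥ 1, so A(i) = 5i/(6(i + 6)).
Then A(i+1) = A(i) + (5/((i + 6)(i + 7))) = (5i/(6(i + 6))) + (5/((i + 6)(i + 7))).
Simplifying, A(i+1) = 5(i + 1)/(6(i + 7)) = 5(i+1)/(6((i+1) + 6)),
which is the closed form with N = i+1.
Hence, by induction on N, the claim holds for every N ≥ 1.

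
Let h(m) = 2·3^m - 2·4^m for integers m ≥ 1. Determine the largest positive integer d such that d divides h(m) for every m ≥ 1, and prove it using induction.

Computing the first values: h(1) = -2 and h(2) = -14; gcd(-2, -14) = 2, so d ≤ 2.
We prove 2 | 2·3^m - 2·4^m for all m ≥ 1 by induction on m.
Base step (m = 1): h(1) = -2 = 2·(-1), so 2 | h(1).
For the inductive step, assume it holds for an arbitrary i ≥ 1, i.e. 2 | h(i). Then
h(i+1) − 4·h(i) = (2·3^(i+1) - 2·4^(i+1)) − 4·(2·3^i - 2·4^i) = (2)·3^i·(3 − 4) = (-2)·3^i. Since 2 | h(i) by the inductive hypothesis, 2 | 4·h(i); and 2 | -2 since -2 = 2·-1. Therefore 2 | h(i+1).
This completes the induction.
Therefore the largest such d is 2.

d = 2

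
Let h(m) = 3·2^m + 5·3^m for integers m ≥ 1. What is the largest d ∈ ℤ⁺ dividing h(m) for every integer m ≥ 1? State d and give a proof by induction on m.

d = 3

Computing the first values: h(1) = 21 and h(2) = 57; gcd(21, 57) = 3, so d ≤ 3.
We prove 3 | 3·2^m + 5·3^m for all m ≥ 1 by induction on m.
Base case (m = 1): h(1) = 21 = 3·(7), so 3 | h(1).
For the inductive step, assume it holds for an arbitrary i ≥ 1, i.e. 3 | h(i). Then
h(i+1) − 3·h(i) = (3·2^(i+1) + 5·3^(i+1)) − 3·(3·2^i + 5·3^i) = (3)·2^i·(2 − 3) = (-3)·2^i. Since 3 | h(i) by the inductive hypothesis, 3 | 3·h(i); and 3 | -3 since -3 = 3·-1. Therefore 3 | h(i+1).
This completes the induction.
Therefore the largest such d is 3.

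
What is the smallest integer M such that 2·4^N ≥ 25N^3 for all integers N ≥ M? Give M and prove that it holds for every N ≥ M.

M = 6

At N = 5: 2048 < 3125, so the inequality fails and M ≥ 6. We prove 2·4^N ≥ 25N^3 for all N ≥ 6.
Base case (N = 6): 2·4^N = 8192 and 25N^3 = 5400, so 8192 ≥ 5400.
For the inductive step, assume it holds for an arbitrary j ≥ 6, so 2·4^j ≥ 25j^3.
Then 2·4^(j + 1) = 4·(2·4^j) ≥ 4·(25j^3).
Also, for j ≥ 6 we have 4·(25j^3) ≥ 25(j+1)^3, since 4 ≥ (1 + 1/j)^3 for all j ≥ 6.
Combining, 2·4^(j + 1) ≥ 25(j+1)^3.
This completes the induction.
Hence the smallest such M is 6.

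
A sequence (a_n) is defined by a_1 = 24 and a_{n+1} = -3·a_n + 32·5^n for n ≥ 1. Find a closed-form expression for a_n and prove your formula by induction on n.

a_n = 4(-3)^(n - 1) + 4·5^n

Computing the first terms: a_1 = 24, a_2 = 88, a_3 = 536. This suggests a_n = 4(-3)^(n - 1) + 4·5^n.
For the base case n = 1: the formula gives 24 = 24 = a_1.
Inductive step: assume the claim holds for n = m, so a_m = 4(-3)^(m - 1) + 4·5^m.
Then a_{m+1} = -3·a_m + 32·5^m = -3·(4(-3)^(m - 1) + 4·5^m) + 32·5^m = 4(-3)^m + 4·5^(m + 1) = 4(-3)^((m+1) - 1) + 4·5^(m+1),
which is the claimed formula at n = m+1.
This completes the induction.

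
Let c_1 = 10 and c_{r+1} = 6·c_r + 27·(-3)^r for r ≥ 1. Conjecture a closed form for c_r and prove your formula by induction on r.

c_r = (-3)^(r + 1) + 6^(r - 1)

Computing the first terms: c_1 = 10, c_2 = -21, c_3 = 117. This suggests c_r = (-3)^(r + 1) + 6^(r - 1).
For the base case r = 1: the formula gives 10 = 10 = c_1.
For the inductive step, assume it holds for an arbitrary p ≥ 1, so c_p = (-3)^(p + 1) + 6^(p - 1).
Then c_{p+1} = 6·c_p + 27·(-3)^p = 6·((-3)^(p + 1) + 6^(p - 1)) + 27·(-3)^p = (-3)^(p + 2) + 6^p = (-3)^((p+1) + 1) + 6^((p+1) - 1),
which is the claimed formula at r = p+1.
By induction, the statement is established for all r ≥ 1.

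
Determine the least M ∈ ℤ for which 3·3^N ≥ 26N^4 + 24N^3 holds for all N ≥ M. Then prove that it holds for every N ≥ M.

At N = 10: 177147 < 284000, so the inequality fails and M ≥ 11. We prove 3·3^N ≥ 26N^4 + 24N^3 for all N ≥ 11.
For the base case N = 11: 3·3^N = 531441 and 26N^4 + 24N^3 = 412610, so 531441 ≥ 412610.
Inductive step: assume the claim holds for N = i, so 3·3^i ≥ 26i^4 + 24i^3.
Then 3·3^(i + 1) = 3·(3·3^i) ≥ 3·(26i^4 + 24i^3).
Also, for i ≥ 11 we have 3·(26i^4 + 24i^3) ≥ 26(i+1)^4 + 24(i+1)^3, since 3·(26i^4 + 24i^3) − (26(i+1)^4 + 24(i+1)^3) = 52i^4 - 56i^3 - 228i^2 - 176i - 50, which is nonnegative for all i ≥ 11.
Combining, 3·3^(i + 1) ≥ 26(i+1)^4 + 24(i+1)^3.
By induction, the statement is established for all N ≥ 11.
Hence the smallest such M is 11.

M = 11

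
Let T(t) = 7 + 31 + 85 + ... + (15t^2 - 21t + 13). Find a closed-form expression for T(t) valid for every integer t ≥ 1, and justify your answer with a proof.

T(t) = t(5t^2 - 3t + 5)

We claim T(t) = t(5t^2 - 3t + 5) for all t ≥ 1.
For the base case t = 1: T(1) = 7, and the closed form gives 7. They agree.
Suppose the result is true for t = p, so T(p) = p(5p^2 - 3p + 5).
Then T(p+1) = T(p) + (15p^2 + 9p + 7) = (p(5p^2 - 3p + 5)) + (15p^2 + 9p + 7).
Simplifying, T(p+1) = (p + 1)(5p^2 + 7p + 7) = (p+1)(5(p+1)^2 - 3(p+1) + 5),
which is the closed form with t = p+1.
By the principle of mathematical induction, the result holds for all t ≥ 1.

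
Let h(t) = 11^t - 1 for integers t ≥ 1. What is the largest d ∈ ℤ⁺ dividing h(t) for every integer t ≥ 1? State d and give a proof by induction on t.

d = 10

Computing the first values: h(1) = 10 and h(2) = 120; gcd(10, 120) = 10, so d ≤ 10.
We prove 10 | 11^t - 1 for all t ≥ 1 by induction on t.
For the base case t = 1: h(1) = 10 = 10·(1), so 10 | h(1).
Inductive step: assume the claim holds for t = j, i.e. 10 | h(j). Then
11^{j+1} − 1^{j+1} = 11·11^j − 1·1^j = 11·(11^j − 1^j) + (10)·1^j. The first term is divisible by 10 by the inductive hypothesis, and the second term (10)·1^j is divisible by 10 since 10 | 10. Hence 10 | h(j+1).
By induction, the statement is established for all t ≥ 1.
Therefore the largest such d is 10.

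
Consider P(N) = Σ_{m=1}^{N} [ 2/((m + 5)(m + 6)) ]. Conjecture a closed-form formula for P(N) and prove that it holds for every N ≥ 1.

P(N) = N/(3(N + 6))

We claim P(N) = N/(3(N + 6)) for all N ≥ 1.
When N = 1: P(1) = 1/21, and the closed form gives 1/21. They agree.
Inductive step: assume the claim holds for N = m, so P(m) = m/(3(m + 6)).
Then P(m+1) = P(m) + (2/((m + 6)(m + 7))) = (m/(3(m + 6))) + (2/((m + 6)(m + 7))).
Simplifying, P(m+1) = (m + 1)/(3(m + 7)) = (m+1)/(3((m+1) + 6)),
which is the closed form with N = m+1.
By induction, the statement is established for all N ≥ 1.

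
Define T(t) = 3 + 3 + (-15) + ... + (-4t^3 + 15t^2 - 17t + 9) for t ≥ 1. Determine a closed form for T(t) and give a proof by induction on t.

We claim T(t) = -t(t^3 - 3t^2 + 2t - 3) for all t ≥ 1.
Base case (t = 1): T(1) = 3, and the closed form gives 3. They agree.
Inductive step: suppose the statement holds for some p ≥ 1, so T(p) = p(-p^3 + 3p^2 - 2p + 3).
Then T(p+1) = T(p) + (-4p^3 + 3p^2 + p + 3) = (p(-p^3 + 3p^2 - 2p + 3)) + (-4p^3 + 3p^2 + p + 3).
Simplifying, T(p+1) = -(p + 1)(p^3 - p - 3) = -(p+1)((p+1)^3 - 3(p+1)^2 + 2(p+1) - 3),
which is the closed form with t = p+1.
Hence, by induction on t, the claim holds for every t ≥ 1.

T(t) = -t(t^3 - 3t^2 + 2t - 3)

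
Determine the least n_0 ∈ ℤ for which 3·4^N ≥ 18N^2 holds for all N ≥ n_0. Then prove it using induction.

n_0 = 3

At N = 2: 48 < 72, so the inequality fails and n_0 ≥ 3. We prove 3·4^N ≥ 18N^2 for all N ≥ 3.
Base step (N = 3): 3·4^N = 192 and 18N^2 = 162, so 192 ≥ 162.
Inductive step: assume the claim holds for N = k, so 3·4^k ≥ 18k^2.
Then 3·4^(k + 1) = 4·(3·4^k) ≥ 4·(18k^2).
Also, for k ≥ 3 we have 4·(18k^2) ≥ 18(k+1)^2, since 4 ≥ (1 + 1/k)^2 for all k ≥ 3.
Combining, 3·4^(k + 1) ≥ 18(k+1)^2.
Hence, by induction on N, the claim holds for every N ≥ 3.
Hence the smallest such n_0 is 3.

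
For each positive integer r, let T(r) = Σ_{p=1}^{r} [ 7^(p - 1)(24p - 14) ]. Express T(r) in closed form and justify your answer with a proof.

T(r) = 7^r(4r - 3) + 3

We claim T(r) = 7^r(4r - 3) + 3 for all r ≥ 1.
When r = 1: T(1) = 10, and the closed form gives 10. They agree.
Inductive step: suppose the statement holds for some p ≥ 1, so T(p) = 7^p(4p - 3) + 3.
Then T(p+1) = T(p) + (7^p(24p + 10)) = (7^p(4p - 3) + 3) + (7^p(24p + 10)).
Simplifying, T(p+1) = 28·7^p·p + 7·7^p + 3 = 7^(p+1)(4(p+1) - 3) + 3,
which is the closed form with r = p+1.
This completes the induction.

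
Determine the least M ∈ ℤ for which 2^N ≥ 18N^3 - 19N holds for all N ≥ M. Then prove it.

At N = 16: 65536 < 73424, so the inequality fails and M ≥ 17. We prove 2^N ≥ 18N^3 - 19N for all N ≥ 17.
Base case (N = 17): 2^N = 131072 and 18N^3 - 19N = 88111, so 131072 ≥ 88111.
Suppose the result is true for N = p, so 2^p ≥ 18p^3 - 19p.
Then 2^(p + 1) = 2·(2^p) ≥ 2·(18p^3 - 19p).
Also, for p ≥ 17 we have 2·(18p^3 - 19p) ≥ 18(p+1)^3 - 19(p+1), since 2·(18p^3 - 19p) − (18(p+1)^3 - 19(p+1)) = 18p^3 - 54p^2 - 73p + 1, which is nonnegative for all p ≥ 17.
Combining, 2^(p + 1) ≥ 18(p+1)^3 - 19(p+1).
By the principle of mathematical induction, the result holds for all N ≥ 17.
Hence the smallest such M is 17.

M = 17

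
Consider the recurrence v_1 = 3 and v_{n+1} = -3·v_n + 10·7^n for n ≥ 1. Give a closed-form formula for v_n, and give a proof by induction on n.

v_n = -4(-3)^(n - 1) + 7^n

Computing the first terms: v_1 = 3, v_2 = 61, v_3 = 307. This suggests v_n = -4(-3)^(n - 1) + 7^n.
Base step (n = 1): the formula gives 3 = 3 = v_1.
Suppose the result is true for n = r, so v_r = -4(-3)^(r - 1) + 7^r.
Then v_{r+1} = -3·v_r + 10·7^r = -3·(-4(-3)^(r - 1) + 7^r) + 10·7^r = -4(-3)^r + 7^(r + 1) = -4(-3)^((r+1) - 1) + 7^(r+1),
which is the claimed formula at n = r+1.
Hence, by induction on n, the claim holds for every n ≥ 1.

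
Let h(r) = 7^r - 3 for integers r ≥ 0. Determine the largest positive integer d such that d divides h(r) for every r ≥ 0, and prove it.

d = 2

Computing the first values: h(0) = -2 and h(1) = 4; gcd(-2, 4) = 2, so d ≤ 2.
We prove 2 | 7^r - 3 for all r ≥ 0 by induction on r.
Base step (r = 0): h(0) = -2 = 2·(-1), so 2 | h(0).
Inductive step: suppose the statement holds for some k ≥ 0, i.e. 2 | h(k). Then
h(k+1) = 7^(k+1) - 3 = 7·(7^k - 3) + 18 = 7·h(k) + 18. The first term is divisible by 2 by the inductive hypothesis, and 18 is divisible by 2. Hence 2 | h(k+1).
By the principle of mathematical induction, the result holds for all r ≥ 0.
Therefore the largest such d is 2.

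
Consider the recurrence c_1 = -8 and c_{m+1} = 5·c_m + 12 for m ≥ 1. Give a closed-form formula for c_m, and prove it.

c_m = -5^m - 3

Computing the first terms: c_1 = -8, c_2 = -28, c_3 = -128. This suggests c_m = -5^m - 3.
Base step (m = 1): the formula gives -8 = -8 = c_1.
Suppose the result is true for m = p, so c_p = -5^p - 3.
Then c_{p+1} = 5·c_p + 12 = 5·(-5^p - 3) + 12 = -5^(p + 1) - 3,
which is the claimed formula at m = p+1.
By the principle of mathematical induction, the result holds for all m ≥ 1.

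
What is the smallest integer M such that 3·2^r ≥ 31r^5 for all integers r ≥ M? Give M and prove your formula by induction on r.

M = 28

At r = 27: 402653184 < 444816117, so the inequality fails and M ≥ 28. We prove 3·2^r ≥ 31r^5 for all r ≥ 28.
When r = 28: 3·2^r = 805306368 and 31r^5 = 533521408, so 805306368 ≥ 533521408.
Inductive step: suppose the statement holds for some i ≥ 28, so 3·2^i ≥ 31i^5.
Then 3·2^(i + 1) = 2·(3·2^i) ≥ 2·(31i^5).
Also, for i ≥ 28 we have 2·(31i^5) ≥ 31(i+1)^5, since 2 ≥ (1 + 1/i)^5 for all i ≥ 28.
Combining, 3·2^(i + 1) ≥ 31(i+1)^5.
Hence, by induction on r, the claim holds for every r ≥ 28.
Hence the smallest such M is 28.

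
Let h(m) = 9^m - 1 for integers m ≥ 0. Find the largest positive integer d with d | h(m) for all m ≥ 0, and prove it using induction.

d = 8

Computing the first values: h(0) = 0 and h(1) = 8; gcd(0, 8) = 8, so d ≤ 8.
We prove 8 | 9^m - 1 for all m ≥ 0 by induction on m.
Base step (m = 0): h(0) = 0 = 8·(0), so 8 | h(0).
For the inductive step, assume it holds for an arbitrary j ≥ 0, i.e. 8 | h(j). Then
h(j+1) = 9^(j+1) - 1 = 9·(9^j - 1) + 8 = 9·h(j) + 8. The first term is divisible by 8 by the inductive hypothesis, and 8 is divisible by 8. Hence 8 | h(j+1).
This completes the induction.
Therefore the largest such d is 8.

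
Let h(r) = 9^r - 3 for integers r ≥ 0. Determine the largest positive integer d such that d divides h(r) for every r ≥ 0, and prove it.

d = 2

Computing the first values: h(0) = -2 and h(1) = 6; gcd(-2, 6) = 2, so d ≤ 2.
We prove 2 | 9^r - 3 for all r ≥ 0 by induction on r.
Base case (r = 0): h(0) = -2 = 2·(-1), so 2 | h(0).
For the inductive step, assume it holds for an arbitrary j ≥ 0, i.e. 2 | h(j). Then
h(j+1) = 9^(j+1) - 3 = 9·(9^j - 3) + 24 = 9·h(j) + 24. The first term is divisible by 2 by the inductive hypothesis, and 24 is divisible by 2. Hence 2 | h(j+1).
This completes the induction.
Therefore the largest such d is 2.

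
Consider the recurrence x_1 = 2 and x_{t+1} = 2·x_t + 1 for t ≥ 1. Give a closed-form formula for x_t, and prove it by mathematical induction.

x_t = 3·2^(t - 1) - 1

Computing the first terms: x_1 = 2, x_2 = 5, x_3 = 11. This suggests x_t = 3·2^(t - 1) - 1.
For the base case t = 1: the formula gives 2 = 2 = x_1.
Suppose the result is true for t = k, so x_k = 3·2^(k - 1) - 1.
Then x_{k+1} = 2·x_k + 1 = 2·(3·2^(k - 1) - 1) + 1 = 3·2^k - 1 = 3·2^((k+1) - 1) - 1,
which is the claimed formula at t = k+1.
By induction, the statement is established for all t ≥ 1.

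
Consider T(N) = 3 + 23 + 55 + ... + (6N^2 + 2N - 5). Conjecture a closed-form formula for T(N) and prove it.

T(N) = N(2N^2 + 4N - 3)

We claim T(N) = N(2N^2 + 4N - 3) for all N ≥ 1.
Base case (N = 1): T(1) = 3, and the closed form gives 3. They agree.
Suppose the result is true for N = k, so T(k) = k(2k^2 + 4k - 3).
Then T(k+1) = T(k) + (6k^2 + 14k + 3) = (k(2k^2 + 4k - 3)) + (6k^2 + 14k + 3).
Simplifying, T(k+1) = (k + 1)(2k^2 + 8k + 3) = (k+1)(2(k+1)^2 + 4(k+1) - 3),
which is the closed form with N = k+1.
By the principle of mathematical induction, the result holds for all N ≥ 1.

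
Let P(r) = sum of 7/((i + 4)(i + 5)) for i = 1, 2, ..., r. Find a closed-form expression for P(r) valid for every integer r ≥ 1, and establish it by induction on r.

We claim P(r) = 7r/(5(r + 5)) for all r ≥ 1.
When r = 1: P(1) = 7/30, and the closed form gives 7/30. They agree.
Inductive step: suppose the statement holds for some i ≥ 1, so P(i) = 7i/(5(i + 5)).
Then P(i+1) = P(i) + (7/((i + 5)(i + 6))) = (7i/(5(i + 5))) + (7/((i + 5)(i + 6))).
Simplifying, P(i+1) = 7(i + 1)/(5(i + 6)) = 7(i+1)/(5((i+1) + 5)),
which is the closed form with r = i+1.
Hence, by induction on r, the claim holds for every r ≥ 1.

P(r) = 7r/(5(r + 5))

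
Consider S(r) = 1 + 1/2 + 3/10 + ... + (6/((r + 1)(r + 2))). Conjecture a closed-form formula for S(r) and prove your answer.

We claim S(r) = 3r/(r + 2) for all r ≥ 1.
When r = 1: S(1) = 1, and the closed form gives 1. They agree.
Inductive step: suppose the statement holds for some j ≥ 1, so S(j) = 3j/(j + 2).
Then S(j+1) = S(j) + (6/((j + 2)(j + 3))) = (3j/(j + 2)) + (6/((j + 2)(j + 3))).
Simplifying, S(j+1) = 3(j + 1)/(j + 3) = 3(j+1)/((j+1) + 2),
which is the closed form with r = j+1.
By the principle of mathematical induction, the result holds for all r ≥ 1.

S(r) = 3r/(r + 2)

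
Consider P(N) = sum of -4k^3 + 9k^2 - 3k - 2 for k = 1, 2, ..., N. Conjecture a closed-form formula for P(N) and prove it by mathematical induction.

P(N) = -N(N - 1)(N^2 - 2)

We claim P(N) = -N(N - 1)(N^2 - 2) for all N ≥ 1.
Base step (N = 1): P(1) = 0, and the closed form gives 0. They agree.
For the inductive step, assume it holds for an arbitrary k ≥ 1, so P(k) = k(-k^3 + k^2 + 2k - 2).
Then P(k+1) = P(k) + (k(-4k^2 - 3k + 3)) = (k(-k^3 + k^2 + 2k - 2)) + (k(-4k^2 - 3k + 3)).
Simplifying, P(k+1) = -k(k + 1)(k^2 + 2k - 1) = -(k+1)((k+1) - 1)((k+1)^2 - 2),
which is the closed form with N = k+1.
Hence, by induction on N, the claim holds for every N ≥ 1.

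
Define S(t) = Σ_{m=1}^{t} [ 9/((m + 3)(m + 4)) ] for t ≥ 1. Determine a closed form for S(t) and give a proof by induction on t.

We claim S(t) = 9t/(4(t + 4)) for all t ≥ 1.
Base case (t = 1): S(1) = 9/20, and the closed form gives 9/20. They agree.
Inductive step: suppose the statement holds for some m ≥ 1, so S(m) = 9m/(4(m + 4)).
Then S(m+1) = S(m) + (9/((m + 4)(m + 5))) = (9m/(4(m + 4))) + (9/((m + 4)(m + 5))).
Simplifying, S(m+1) = 9(m + 1)/(4(m + 5)) = 9(m+1)/(4((m+1) + 4)),
which is the closed form with t = m+1.
This completes the induction.

S(t) = 9t/(4(t + 4))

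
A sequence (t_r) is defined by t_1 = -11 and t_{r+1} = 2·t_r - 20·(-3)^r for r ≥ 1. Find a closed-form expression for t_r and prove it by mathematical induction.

Computing the first terms: t_1 = -11, t_2 = 38, t_3 = -104. This suggests t_r = 4(-3)^r + 2^(r - 1).
For the base case r = 1: the formula gives -11 = -11 = t_1.
For the inductive step, assume it holds for an arbitrary j ≥ 1, so t_j = 4(-3)^j + 2^(j - 1).
Then t_{j+1} = 2·t_j - 20·(-3)^j = 2·(4(-3)^j + 2^(j - 1)) - 20·(-3)^j = 4(-3)^(j + 1) + 2^j = 4(-3)^(j+1) + 2^((j+1) - 1),
which is the claimed formula at r = j+1.
Hence, by induction on r, the claim holds for every r ≥ 1.

t_r = 4(-3)^r + 2^(r - 1)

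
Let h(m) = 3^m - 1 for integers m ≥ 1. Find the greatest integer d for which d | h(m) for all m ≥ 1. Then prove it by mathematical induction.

d = 2

Computing the first values: h(1) = 2 and h(2) = 8; gcd(2, 8) = 2, so d ≤ 2.
We prove 2 | 3^m - 1 for all m ≥ 1 by induction on m.
Base step (m = 1): h(1) = 2 = 2·(1), so 2 | h(1).
For the inductive step, assume it holds for an arbitrary r ≥ 1, i.e. 2 | h(r). Then
3^{r+1} − 1^{r+1} = 3·3^r − 1·1^r = 3·(3^r − 1^r) + (2)·1^r. The first term is divisible by 2 by the inductive hypothesis, and the second term (2)·1^r is divisible by 2 since 2 | 2. Hence 2 | h(r+1).
By induction, the statement is established for all m ≥ 1.
Therefore the largest such d is 2.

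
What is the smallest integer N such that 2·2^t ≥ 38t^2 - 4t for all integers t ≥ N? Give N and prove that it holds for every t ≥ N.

At t = 11: 4096 < 4554, so the inequality fails and N ≥ 12. We prove 2·2^t ≥ 38t^2 - 4t for all t ≥ 12.
When t = 12: 2·2^t = 8192 and 38t^2 - 4t = 5424, so 8192 ≥ 5424.
Inductive step: suppose the statement holds for some i ≥ 12, so 2·2^i ≥ 38i^2 - 4i.
Then 2·2^(i + 1) = 2·(2·2^i) ≥ 2·(38i^2 - 4i).
Also, for i ≥ 12 we have 2·(38i^2 - 4i) ≥ 38(i+1)^2 - 4(i+1), since 2·(38i^2 - 4i) − (38(i+1)^2 - 4(i+1)) = 38i^2 - 80i - 34, which is nonnegative for all i ≥ 12.
Combining, 2·2^(i + 1) ≥ 38(i+1)^2 - 4(i+1).
This completes the induction.
Hence the smallest such N is 12.

N = 12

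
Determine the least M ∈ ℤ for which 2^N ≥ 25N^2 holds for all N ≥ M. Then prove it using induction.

At N = 11: 2048 < 3025, so the inequality fails and M ≥ 12. We prove 2^N ≥ 25N^2 for all N ≥ 12.
When N = 12: 2^N = 4096 and 25N^2 = 3600, so 4096 ≥ 3600.
Suppose the result is true for N = p, so 2^p ≥ 25p^2.
Then 2^(p + 1) = 2·(2^p) ≥ 2·(25p^2).
Also, for p ≥ 12 we have 2·(25p^2) ≥ 25(p+1)^2, since 2 ≥ (1 + 1/p)^2 for all p ≥ 12.
Combining, 2^(p + 1) ≥ 25(p+1)^2.
By induction, the statement is established for all N ≥ 12.
Hence the smallest such M is 12.

M = 12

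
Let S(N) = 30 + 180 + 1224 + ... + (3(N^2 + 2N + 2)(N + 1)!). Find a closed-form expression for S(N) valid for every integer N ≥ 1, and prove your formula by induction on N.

We claim S(N) = (3N + 3)(N + 2)! - 6 for all N ≥ 1.
Base step (N = 1): S(1) = 30, and the closed form gives 30. They agree.
Suppose the result is true for N = p, so S(p) = (3p + 3)(p + 2)! - 6.
Then S(p+1) = S(p) + (3(p^2 + 4p + 5)(p + 2)!) = ((3p + 3)(p + 2)! - 6) + (3(p^2 + 4p + 5)(p + 2)!).
Simplifying, S(p+1) = (3(p+1) + 3)((p+1) + 2)! - 6,
which is the closed form with N = p+1.
This completes the induction.

S(N) = (3N + 3)(N + 2)! - 6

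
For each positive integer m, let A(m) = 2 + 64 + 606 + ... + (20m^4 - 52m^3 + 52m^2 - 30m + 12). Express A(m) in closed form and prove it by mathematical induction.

A(m) = m(4m^4 - 3m^3 - 2m^2 - 2m + 5)

We claim A(m) = m(4m^4 - 3m^3 - 2m^2 - 2m + 5) for all m ≥ 1.
For the base case m = 1: A(1) = 2, and the closed form gives 2. They agree.
For the inductive step, assume it holds for an arbitrary i ≥ 1, so A(i) = i(4i^4 - 3i^3 - 2i^2 - 2i + 5).
Then A(i+1) = A(i) + (20i^4 + 28i^3 + 16i^2 - 2i + 2) = (i(4i^4 - 3i^3 - 2i^2 - 2i + 5)) + (20i^4 + 28i^3 + 16i^2 - 2i + 2).
Simplifying, A(i+1) = (i + 1)(4i^4 + 13i^3 + 13i^2 + i + 2) = (i+1)(4(i+1)^4 - 3(i+1)^3 - 2(i+1)^2 - 2(i+1) + 5),
which is the closed form with m = i+1.
By the principle of mathematical induction, the result holds for all m ≥ 1.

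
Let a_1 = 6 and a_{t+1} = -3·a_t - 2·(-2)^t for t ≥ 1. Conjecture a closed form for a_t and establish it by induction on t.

a_t = (-2)^(t + 1) + 2(-3)^(t - 1)

Computing the first terms: a_1 = 6, a_2 = -14, a_3 = 34. This suggests a_t = (-2)^(t + 1) + 2(-3)^(t - 1).
Base step (t = 1): the formula gives 6 = 6 = a_1.
Inductive step: suppose the statement holds for some r ≥ 1, so a_r = (-2)^(r + 1) + 2(-3)^(r - 1).
Then a_{r+1} = -3·a_r - 2·(-2)^r = -3·((-2)^(r + 1) + 2(-3)^(r - 1)) - 2·(-2)^r = (-2)^(r + 2) + 2(-3)^r = (-2)^((r+1) + 1) + 2(-3)^((r+1) - 1),
which is the claimed formula at t = r+1.
This completes the induction.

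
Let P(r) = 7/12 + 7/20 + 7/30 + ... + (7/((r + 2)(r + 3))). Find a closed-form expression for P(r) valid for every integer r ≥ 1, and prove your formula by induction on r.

We claim P(r) = 7r/(3(r + 3)) for all r ≥ 1.
For the base case r = 1: P(1) = 7/12, and the closed form gives 7/12. They agree.
For the inductive step, assume it holds for an arbitrary i ≥ 1, so P(i) = 7i/(3(i + 3)).
Then P(i+1) = P(i) + (7/((i + 3)(i + 4))) = (7i/(3(i + 3))) + (7/((i + 3)(i + 4))).
Simplifying, P(i+1) = 7(i + 1)/(3(i + 4)) = 7(i+1)/(3((i+1) + 3)),
which is the closed form with r = i+1.
By the principle of mathematical induction, the result holds for all r ≥ 1.

P(r) = 7r/(3(r + 3))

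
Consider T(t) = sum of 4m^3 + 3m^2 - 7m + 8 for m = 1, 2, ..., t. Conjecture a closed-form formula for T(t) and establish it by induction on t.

We claim T(t) = t(t^3 + 3t^2 - t + 5) for all t ≥ 1.
For the base case t = 1: T(1) = 8, and the closed form gives 8. They agree.
For the inductive step, assume it holds for an arbitrary m ≥ 1, so T(m) = m(m^3 + 3m^2 - m + 5).
Then T(m+1) = T(m) + (4m^3 + 15m^2 + 11m + 8) = (m(m^3 + 3m^2 - m + 5)) + (4m^3 + 15m^2 + 11m + 8).
Simplifying, T(m+1) = (m + 1)(m^3 + 6m^2 + 8m + 8) = (m+1)((m+1)^3 + 3(m+1)^2 - (m+1) + 5),
which is the closed form with t = m+1.
By the principle of mathematical induction, the result holds for all t ≥ 1.

T(t) = t(t^3 + 3t^2 - t + 5)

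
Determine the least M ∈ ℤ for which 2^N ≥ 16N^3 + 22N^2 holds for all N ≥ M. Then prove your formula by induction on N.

At N = 16: 65536 < 71168, so the inequality fails and M ≥ 17. We prove 2^N ≥ 16N^3 + 22N^2 for all N ≥ 17.
Base step (N = 17): 2^N = 131072 and 16N^3 + 22N^2 = 84966, so 131072 ≥ 84966.
Inductive step: suppose the statement holds for some r ≥ 17, so 2^r ≥ 16r^3 + 22r^2.
Then 2^(r + 1) = 2·(2^r) ≥ 2·(16r^3 + 22r^2).
Also, for r ≥ 17 we have 2·(16r^3 + 22r^2) ≥ 16(r+1)^3 + 22(r+1)^2, since 2·(16r^3 + 22r^2) − (16(r+1)^3 + 22(r+1)^2) = 16r^3 - 26r^2 - 92r - 38, which is nonnegative for all r ≥ 17.
Combining, 2^(r + 1) ≥ 16(r+1)^3 + 22(r+1)^2.
By the principle of mathematical induction, the result holds for all N ≥ 17.
Hence the smallest such M is 17.

M = 17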